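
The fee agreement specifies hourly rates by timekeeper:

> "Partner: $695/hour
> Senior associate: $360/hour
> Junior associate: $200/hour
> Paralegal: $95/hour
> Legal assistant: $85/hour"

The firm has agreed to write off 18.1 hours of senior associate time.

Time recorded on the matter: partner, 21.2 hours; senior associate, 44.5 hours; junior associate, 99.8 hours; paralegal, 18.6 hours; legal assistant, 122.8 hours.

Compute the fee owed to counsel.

$56,403.00

Partner: 21.2 × $695 = $14,734.00
Senior associate: 44.5 × $360 = $16,020.00
Junior associate: 99.8 × $200 = $19,960.00
Paralegal: 18.6 × $95 = $1,767.00
Legal assistant: 122.8 × $85 = $10,438.00
Subtotal: $62,919.00
Write-off: 18.1 × $360 = $6,516.00
Total: $62,919.00 − $6,516.00 = $56,403.00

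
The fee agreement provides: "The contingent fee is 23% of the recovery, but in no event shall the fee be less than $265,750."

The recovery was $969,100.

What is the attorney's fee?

$265,750.00

23% of $969,100 = $222,893.00
That is below the $265,750 minimum, so the minimum applies.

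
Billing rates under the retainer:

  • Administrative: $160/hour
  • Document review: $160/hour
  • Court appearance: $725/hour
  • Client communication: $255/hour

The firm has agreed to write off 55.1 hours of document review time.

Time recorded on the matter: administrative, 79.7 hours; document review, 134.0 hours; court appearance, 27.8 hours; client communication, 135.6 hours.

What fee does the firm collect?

Administrative: 79.7 × $160 = $12,752.00
Document review: 134.0 × $160 = $21,440.00
Court appearance: 27.8 × $725 = $20,155.00
Client communication: 135.6 × $255 = $34,578.00
Subtotal: $88,925.00
Write-off: 55.1 × $160 = $8,816.00
Total: $88,925.00 − $8,816.00 = $80,109.00

$80,109.00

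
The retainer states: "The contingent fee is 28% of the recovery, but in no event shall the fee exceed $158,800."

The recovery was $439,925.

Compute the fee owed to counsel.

$123,179.00

28% of $439,925 = $123,179.00
That is under the $158,800 cap.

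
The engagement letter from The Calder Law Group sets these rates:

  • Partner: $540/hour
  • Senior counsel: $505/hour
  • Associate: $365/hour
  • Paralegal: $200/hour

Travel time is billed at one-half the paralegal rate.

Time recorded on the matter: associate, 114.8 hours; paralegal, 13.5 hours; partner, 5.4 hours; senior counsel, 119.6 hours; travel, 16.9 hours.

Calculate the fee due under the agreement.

$109,606.00

Partner: 5.4 × $540 = $2,916.00
Senior counsel: 119.6 × $505 = $60,398.00
Associate: 114.8 × $365 = $41,902.00
Paralegal: 13.5 × $200 = $2,700.00
Subtotal: $2,916.00 + $60,398.00 + $41,902.00 + $2,700.00 = $107,916.00
Travel: 16.9 × ($200 ÷ 2) = 16.9 × $100.00 = $1,690.00
Total: $107,916.00 + $1,690.00 = $109,606.00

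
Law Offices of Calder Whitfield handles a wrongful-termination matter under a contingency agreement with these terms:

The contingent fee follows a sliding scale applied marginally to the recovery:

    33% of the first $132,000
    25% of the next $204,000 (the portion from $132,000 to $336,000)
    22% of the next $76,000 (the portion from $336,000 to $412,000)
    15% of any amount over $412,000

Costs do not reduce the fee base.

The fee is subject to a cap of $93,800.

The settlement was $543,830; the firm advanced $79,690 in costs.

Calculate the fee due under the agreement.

Fee base is the gross recovery, $543,830; costs are reimbursed separately.
First $132,000 at 33% = $43,560.00
Next $204,000 at 25% = $51,000.00
Next $76,000 at 22% = $16,720.00
Remaining $131,830 at 15% = $19,774.50
Fee: $43,560.00 + $51,000.00 + $16,720.00 + $19,774.50 = $131,054.50
$131,054.50 exceeds the $93,800 cap, so the fee is capped at $93,800.00.

$93,800.00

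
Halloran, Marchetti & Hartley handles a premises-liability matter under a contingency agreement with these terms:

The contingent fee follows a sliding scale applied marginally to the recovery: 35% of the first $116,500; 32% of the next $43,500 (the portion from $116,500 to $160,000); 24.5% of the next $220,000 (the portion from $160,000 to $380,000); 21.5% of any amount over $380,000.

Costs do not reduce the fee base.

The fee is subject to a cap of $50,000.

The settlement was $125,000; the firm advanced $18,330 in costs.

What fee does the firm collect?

Fee base is the gross recovery, $125,000; costs are reimbursed separately.
First $116,500 at 35% = $40,775.00
Remaining $8,500 at 32% = $2,720.00
Fee: $40,775.00 + $2,720.00 = $43,495.00
$43,495.00 is under the $50,000 cap.

$43,495.00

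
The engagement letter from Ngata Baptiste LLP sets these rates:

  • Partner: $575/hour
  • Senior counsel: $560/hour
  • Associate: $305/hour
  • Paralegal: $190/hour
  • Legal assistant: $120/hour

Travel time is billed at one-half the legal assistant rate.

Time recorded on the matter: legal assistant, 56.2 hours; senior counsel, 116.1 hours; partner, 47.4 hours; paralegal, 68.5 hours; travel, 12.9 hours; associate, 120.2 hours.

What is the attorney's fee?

$149,465.00

Partner: 47.4 × $575 = $27,255.00
Senior counsel: 116.1 × $560 = $65,016.00
Associate: 120.2 × $305 = $36,661.00
Paralegal: 68.5 × $190 = $13,015.00
Legal assistant: 56.2 × $120 = $6,744.00
Subtotal: $27,255.00 + $65,016.00 + $36,661.00 + $13,015.00 + $6,744.00 = $148,691.00
Travel: 12.9 × ($120 ÷ 2) = 12.9 × $60.00 = $774.00
Total: $148,691.00 + $774.00 = $149,465.00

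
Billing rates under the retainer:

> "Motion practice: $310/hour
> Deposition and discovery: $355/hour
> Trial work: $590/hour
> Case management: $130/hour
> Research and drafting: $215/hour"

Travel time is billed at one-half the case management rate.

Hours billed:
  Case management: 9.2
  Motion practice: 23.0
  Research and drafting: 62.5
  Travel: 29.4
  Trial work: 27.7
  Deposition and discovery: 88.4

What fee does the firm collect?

$71,399.50

Motion practice: 23.0 × $310 = $7,130.00
Deposition and discovery: 88.4 × $355 = $31,382.00
Trial work: 27.7 × $590 = $16,343.00
Case management: 9.2 × $130 = $1,196.00
Research and drafting: 62.5 × $215 = $13,437.50
Subtotal: $7,130.00 + $31,382.00 + $16,343.00 + $1,196.00 + $13,437.50 = $69,488.50
Travel: 29.4 × ($130 ÷ 2) = 29.4 × $65.00 = $1,911.00
Total: $69,488.50 + $1,911.00 = $71,399.50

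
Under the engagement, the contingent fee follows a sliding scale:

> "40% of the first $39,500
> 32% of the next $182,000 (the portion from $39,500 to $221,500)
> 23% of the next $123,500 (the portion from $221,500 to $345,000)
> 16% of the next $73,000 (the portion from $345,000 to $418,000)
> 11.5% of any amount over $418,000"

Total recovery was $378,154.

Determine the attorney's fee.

First $39,500 at 40% = $15,800.00
Next $182,000 at 32% = $58,240.00
Next $123,500 at 23% = $28,405.00
Remaining $33,154 at 16% = $5,304.64
Fee: $15,800.00 + $58,240.00 + $28,405.00 + $5,304.64 = $107,749.64

$107,749.64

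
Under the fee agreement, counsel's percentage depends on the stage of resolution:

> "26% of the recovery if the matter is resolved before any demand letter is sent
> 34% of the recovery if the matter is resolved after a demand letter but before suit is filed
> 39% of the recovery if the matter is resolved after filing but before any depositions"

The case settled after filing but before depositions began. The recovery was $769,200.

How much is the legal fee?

The matter settled after filing but before depositions began, so the 39% rate applies.
$769,200 × 39% = $299,988.00

$299,988.00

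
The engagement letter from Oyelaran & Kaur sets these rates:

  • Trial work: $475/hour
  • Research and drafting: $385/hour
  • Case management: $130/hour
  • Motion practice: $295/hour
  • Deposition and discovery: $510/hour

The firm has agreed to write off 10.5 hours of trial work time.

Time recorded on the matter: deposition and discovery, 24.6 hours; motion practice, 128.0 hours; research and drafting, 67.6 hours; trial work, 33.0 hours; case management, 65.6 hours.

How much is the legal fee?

$95,547.50

Trial work: 33.0 × $475 = $15,675.00
Research and drafting: 67.6 × $385 = $26,026.00
Case management: 65.6 × $130 = $8,528.00
Motion practice: 128.0 × $295 = $37,760.00
Deposition and discovery: 24.6 × $510 = $12,546.00
Subtotal: $100,535.00
Write-off: 10.5 × $475 = $4,987.50
Total: $100,535.00 − $4,987.50 = $95,547.50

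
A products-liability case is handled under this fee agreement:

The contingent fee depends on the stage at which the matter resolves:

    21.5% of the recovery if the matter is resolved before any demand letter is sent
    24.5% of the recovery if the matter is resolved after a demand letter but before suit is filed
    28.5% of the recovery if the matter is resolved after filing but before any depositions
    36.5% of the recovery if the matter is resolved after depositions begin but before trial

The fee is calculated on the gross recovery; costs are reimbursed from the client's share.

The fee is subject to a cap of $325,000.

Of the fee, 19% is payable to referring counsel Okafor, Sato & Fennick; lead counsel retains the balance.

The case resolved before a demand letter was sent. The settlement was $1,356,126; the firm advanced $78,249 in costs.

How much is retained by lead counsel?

Fee base is the gross recovery, $1,356,126; costs are reimbursed separately.
The matter resolved before a demand letter was sent, so the 21.5% rate applies.
$1,356,126 × 21.5% = $291,567.09
$291,567.09 is under the $325,000 cap.
Referral share: 19% of $291,567.09 = $55,397.75; lead counsel retains $291,567.09 − $55,397.75 = $236,169.34.

$236,169.34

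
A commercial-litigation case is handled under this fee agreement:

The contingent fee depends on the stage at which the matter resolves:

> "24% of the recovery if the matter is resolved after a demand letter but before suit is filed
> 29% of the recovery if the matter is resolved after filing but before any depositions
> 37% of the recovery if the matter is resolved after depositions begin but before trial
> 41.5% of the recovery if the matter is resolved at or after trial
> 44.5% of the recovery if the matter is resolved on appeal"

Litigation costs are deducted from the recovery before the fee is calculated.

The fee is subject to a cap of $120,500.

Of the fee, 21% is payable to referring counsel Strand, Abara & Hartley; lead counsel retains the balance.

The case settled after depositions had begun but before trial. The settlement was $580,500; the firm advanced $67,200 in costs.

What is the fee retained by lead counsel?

$95,195.00

Fee base (net of costs): $580,500 − $67,200 = $513,300
The matter settled after depositions had begun but before trial, so the 37% rate applies.
$513,300 × 37% = $189,921.00
$189,921.00 exceeds the $120,500 cap, so the fee is capped at $120,500.00.
Referral share: 21% of $120,500.00 = $25,305.00; lead counsel retains $120,500.00 − $25,305.00 = $95,195.00.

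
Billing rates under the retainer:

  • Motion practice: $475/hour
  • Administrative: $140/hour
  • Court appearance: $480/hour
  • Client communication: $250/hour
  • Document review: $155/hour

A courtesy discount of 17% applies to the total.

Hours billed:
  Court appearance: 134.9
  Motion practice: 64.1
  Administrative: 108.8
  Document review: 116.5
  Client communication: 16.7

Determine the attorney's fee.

$110,111.12

Motion practice: 64.1 × $475 = $30,447.50
Administrative: 108.8 × $140 = $15,232.00
Court appearance: 134.9 × $480 = $64,752.00
Client communication: 16.7 × $250 = $4,175.00
Document review: 116.5 × $155 = $18,057.50
Subtotal: $132,664.00
Less 17% discount: −$22,552.88
Total: $132,664.00 − $22,552.88 = $110,111.12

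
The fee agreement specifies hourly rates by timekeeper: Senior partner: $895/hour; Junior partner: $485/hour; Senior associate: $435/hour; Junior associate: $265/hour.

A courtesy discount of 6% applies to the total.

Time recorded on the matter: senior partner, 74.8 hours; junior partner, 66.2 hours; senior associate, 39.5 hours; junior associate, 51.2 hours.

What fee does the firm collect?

$122,015.29

Senior partner: 74.8 × $895 = $66,946.00
Junior partner: 66.2 × $485 = $32,107.00
Senior associate: 39.5 × $435 = $17,182.50
Junior associate: 51.2 × $265 = $13,568.00
Subtotal: $129,803.50
Less 6% discount: −$7,788.21
Total: $129,803.50 − $7,788.21 = $122,015.29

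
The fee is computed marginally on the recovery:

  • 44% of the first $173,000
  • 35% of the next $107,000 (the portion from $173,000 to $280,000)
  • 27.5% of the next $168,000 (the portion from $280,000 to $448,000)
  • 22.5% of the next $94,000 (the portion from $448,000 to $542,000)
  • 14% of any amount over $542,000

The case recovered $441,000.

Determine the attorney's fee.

First $173,000 at 44% = $76,120.00
Next $107,000 at 35% = $37,450.00
Remaining $161,000 at 27.5% = $44,275.00
Fee: $76,120.00 + $37,450.00 + $44,275.00 = $157,845.00

$157,845.00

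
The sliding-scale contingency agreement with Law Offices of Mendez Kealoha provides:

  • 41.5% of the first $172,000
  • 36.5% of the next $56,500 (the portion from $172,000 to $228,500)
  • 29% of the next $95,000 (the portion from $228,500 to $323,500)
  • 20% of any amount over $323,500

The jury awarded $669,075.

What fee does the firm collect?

$188,667.50

First $172,000 at 41.5% = $71,380.00
Next $56,500 at 36.5% = $20,622.50
Next $95,000 at 29% = $27,550.00
Remaining $345,575 at 20% = $69,115.00
Fee: $71,380.00 + $20,622.50 + $27,550.00 + $69,115.00 = $188,667.50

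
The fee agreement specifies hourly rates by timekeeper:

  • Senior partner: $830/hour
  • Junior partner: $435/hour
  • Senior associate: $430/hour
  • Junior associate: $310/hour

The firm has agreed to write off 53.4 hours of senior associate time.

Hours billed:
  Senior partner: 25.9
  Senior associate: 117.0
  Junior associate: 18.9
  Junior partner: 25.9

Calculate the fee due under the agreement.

Senior partner: 25.9 × $830 = $21,497.00
Junior partner: 25.9 × $435 = $11,266.50
Senior associate: 117.0 × $430 = $50,310.00
Junior associate: 18.9 × $310 = $5,859.00
Subtotal: $88,932.50
Write-off: 53.4 × $430 = $22,962.00
Total: $88,932.50 − $22,962.00 = $65,970.50

$65,970.50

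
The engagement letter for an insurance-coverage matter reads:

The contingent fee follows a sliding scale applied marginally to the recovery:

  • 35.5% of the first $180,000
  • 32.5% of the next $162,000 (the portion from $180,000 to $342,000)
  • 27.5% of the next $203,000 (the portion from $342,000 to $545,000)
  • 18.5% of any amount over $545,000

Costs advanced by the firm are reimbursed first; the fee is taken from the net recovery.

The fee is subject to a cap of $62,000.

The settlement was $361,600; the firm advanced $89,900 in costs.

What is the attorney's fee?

$62,000.00

Fee base (net of costs): $361,600 − $89,900 = $271,700
First $180,000 at 35.5% = $63,900.00
Remaining $91,700 at 32.5% = $29,802.50
Fee: $63,900.00 + $29,802.50 = $93,702.50
$93,702.50 exceeds the $62,000 cap, so the fee is capped at $62,000.00.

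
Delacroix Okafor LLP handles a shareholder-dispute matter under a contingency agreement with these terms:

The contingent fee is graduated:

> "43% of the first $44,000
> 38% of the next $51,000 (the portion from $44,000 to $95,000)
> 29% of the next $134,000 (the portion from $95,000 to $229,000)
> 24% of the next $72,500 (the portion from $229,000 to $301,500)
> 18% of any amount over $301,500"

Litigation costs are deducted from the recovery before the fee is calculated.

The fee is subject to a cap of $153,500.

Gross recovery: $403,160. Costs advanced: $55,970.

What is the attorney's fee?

$102,784.20

Fee base (net of costs): $403,160 − $55,970 = $347,190
First $44,000 at 43% = $18,920.00
Next $51,000 at 38% = $19,380.00
Next $134,000 at 29% = $38,860.00
Next $72,500 at 24% = $17,400.00
Remaining $45,690 at 18% = $8,224.20
Fee: $18,920.00 + $19,380.00 + $38,860.00 + $17,400.00 + $8,224.20 = $102,784.20
$102,784.20 is under the $153,500 cap.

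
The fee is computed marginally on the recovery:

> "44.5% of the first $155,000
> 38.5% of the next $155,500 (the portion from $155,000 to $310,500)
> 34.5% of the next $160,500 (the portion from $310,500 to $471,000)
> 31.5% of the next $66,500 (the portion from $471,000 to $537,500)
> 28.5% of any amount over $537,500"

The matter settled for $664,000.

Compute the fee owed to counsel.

First $155,000 at 44.5% = $68,975.00
Next $155,500 at 38.5% = $59,867.50
Next $160,500 at 34.5% = $55,372.50
Next $66,500 at 31.5% = $20,947.50
Remaining $126,500 at 28.5% = $36,052.50
Fee: $68,975.00 + $59,867.50 + $55,372.50 + $20,947.50 + $36,052.50 = $241,215.00

$241,215.00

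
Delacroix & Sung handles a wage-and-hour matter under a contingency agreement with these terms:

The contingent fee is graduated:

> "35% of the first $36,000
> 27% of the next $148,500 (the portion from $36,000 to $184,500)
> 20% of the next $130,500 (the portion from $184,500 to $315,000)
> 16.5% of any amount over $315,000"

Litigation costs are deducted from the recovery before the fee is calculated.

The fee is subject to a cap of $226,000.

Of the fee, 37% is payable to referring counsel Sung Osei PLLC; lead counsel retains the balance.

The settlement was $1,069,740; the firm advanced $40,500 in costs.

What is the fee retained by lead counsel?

$123,886.10

Fee base (net of costs): $1,069,740 − $40,500 = $1,029,240
First $36,000 at 35% = $12,600.00
Next $148,500 at 27% = $40,095.00
Next $130,500 at 20% = $26,100.00
Remaining $714,240 at 16.5% = $117,849.60
Fee: $12,600.00 + $40,095.00 + $26,100.00 + $117,849.60 = $196,644.60
$196,644.60 is under the $226,000 cap.
Referral share: 37% of $196,644.60 = $72,758.50; lead counsel retains $196,644.60 − $72,758.50 = $123,886.10.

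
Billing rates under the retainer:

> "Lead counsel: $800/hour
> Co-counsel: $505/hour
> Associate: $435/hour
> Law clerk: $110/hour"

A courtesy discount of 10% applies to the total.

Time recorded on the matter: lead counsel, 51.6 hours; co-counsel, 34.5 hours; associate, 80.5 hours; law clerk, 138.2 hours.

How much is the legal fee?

Lead counsel: 51.6 × $800 = $41,280.00
Co-counsel: 34.5 × $505 = $17,422.50
Associate: 80.5 × $435 = $35,017.50
Law clerk: 138.2 × $110 = $15,202.00
Subtotal: $108,922.00
Less 10% discount: −$10,892.20
Total: $108,922.00 − $10,892.20 = $98,029.80

$98,029.80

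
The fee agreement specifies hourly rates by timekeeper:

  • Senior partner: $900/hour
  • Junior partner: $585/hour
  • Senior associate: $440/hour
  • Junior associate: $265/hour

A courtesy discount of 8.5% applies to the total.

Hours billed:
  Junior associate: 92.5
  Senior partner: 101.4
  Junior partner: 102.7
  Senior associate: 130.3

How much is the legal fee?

$213,363.36

Senior partner: 101.4 × $900 = $91,260.00
Junior partner: 102.7 × $585 = $60,079.50
Senior associate: 130.3 × $440 = $57,332.00
Junior associate: 92.5 × $265 = $24,512.50
Subtotal: $233,184.00
Less 8.5% discount: −$19,820.64
Total: $233,184.00 − $19,820.64 = $213,363.36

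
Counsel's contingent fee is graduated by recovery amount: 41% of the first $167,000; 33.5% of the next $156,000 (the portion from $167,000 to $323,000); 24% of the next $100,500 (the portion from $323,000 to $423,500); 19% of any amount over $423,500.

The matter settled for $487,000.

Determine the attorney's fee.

$156,915.00

First $167,000 at 41% = $68,470.00
Next $156,000 at 33.5% = $52,260.00
Next $100,500 at 24% = $24,120.00
Remaining $63,500 at 19% = $12,065.00
Fee: $68,470.00 + $52,260.00 + $24,120.00 + $12,065.00 = $156,915.00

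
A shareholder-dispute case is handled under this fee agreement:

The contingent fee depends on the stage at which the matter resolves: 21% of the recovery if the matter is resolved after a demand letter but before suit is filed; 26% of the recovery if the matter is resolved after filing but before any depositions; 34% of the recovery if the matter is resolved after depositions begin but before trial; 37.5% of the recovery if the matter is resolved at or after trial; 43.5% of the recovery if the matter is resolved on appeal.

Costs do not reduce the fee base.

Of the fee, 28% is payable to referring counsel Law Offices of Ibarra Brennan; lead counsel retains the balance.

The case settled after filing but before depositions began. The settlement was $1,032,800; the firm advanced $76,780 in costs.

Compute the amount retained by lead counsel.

Fee base is the gross recovery, $1,032,800; costs are reimbursed separately.
The matter settled after filing but before depositions began, so the 26% rate applies.
$1,032,800 × 26% = $268,528.00
Referral share: 28% of $268,528.00 = $75,187.84; lead counsel retains $268,528.00 − $75,187.84 = $193,340.16.

$193,340.16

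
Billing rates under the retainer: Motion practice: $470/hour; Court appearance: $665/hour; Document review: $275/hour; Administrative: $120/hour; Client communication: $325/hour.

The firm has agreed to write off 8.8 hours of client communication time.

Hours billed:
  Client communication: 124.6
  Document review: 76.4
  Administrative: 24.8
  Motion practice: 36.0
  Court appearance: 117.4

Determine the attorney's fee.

Motion practice: 36.0 × $470 = $16,920.00
Court appearance: 117.4 × $665 = $78,071.00
Document review: 76.4 × $275 = $21,010.00
Administrative: 24.8 × $120 = $2,976.00
Client communication: 124.6 × $325 = $40,495.00
Subtotal: $159,472.00
Write-off: 8.8 × $325 = $2,860.00
Total: $159,472.00 − $2,860.00 = $156,612.00

$156,612.00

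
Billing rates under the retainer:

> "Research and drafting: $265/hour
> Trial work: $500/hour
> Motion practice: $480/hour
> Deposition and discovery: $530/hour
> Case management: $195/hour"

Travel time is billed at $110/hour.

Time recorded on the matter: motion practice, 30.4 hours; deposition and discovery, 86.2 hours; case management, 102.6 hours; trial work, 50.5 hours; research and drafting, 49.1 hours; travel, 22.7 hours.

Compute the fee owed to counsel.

$121,043.50

Research and drafting: 49.1 × $265 = $13,011.50
Trial work: 50.5 × $500 = $25,250.00
Motion practice: 30.4 × $480 = $14,592.00
Deposition and discovery: 86.2 × $530 = $45,686.00
Case management: 102.6 × $195 = $20,007.00
Subtotal: $13,011.50 + $25,250.00 + $14,592.00 + $45,686.00 + $20,007.00 = $118,546.50
Travel: 22.7 × $110 = $2,497.00
Total: $118,546.50 + $2,497.00 = $121,043.50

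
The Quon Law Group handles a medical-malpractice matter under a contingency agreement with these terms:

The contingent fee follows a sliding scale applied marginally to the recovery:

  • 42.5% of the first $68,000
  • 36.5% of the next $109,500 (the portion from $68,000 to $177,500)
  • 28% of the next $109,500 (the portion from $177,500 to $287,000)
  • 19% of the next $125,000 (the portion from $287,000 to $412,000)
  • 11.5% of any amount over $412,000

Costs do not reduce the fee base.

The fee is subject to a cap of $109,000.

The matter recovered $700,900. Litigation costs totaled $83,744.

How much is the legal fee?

$109,000.00

Fee base is the gross recovery, $700,900; costs are reimbursed separately.
First $68,000 at 42.5% = $28,900.00
Next $109,500 at 36.5% = $39,967.50
Next $109,500 at 28% = $30,660.00
Next $125,000 at 19% = $23,750.00
Remaining $288,900 at 11.5% = $33,223.50
Fee: $28,900.00 + $39,967.50 + $30,660.00 + $23,750.00 + $33,223.50 = $156,501.00
$156,501.00 exceeds the $109,000 cap, so the fee is capped at $109,000.00.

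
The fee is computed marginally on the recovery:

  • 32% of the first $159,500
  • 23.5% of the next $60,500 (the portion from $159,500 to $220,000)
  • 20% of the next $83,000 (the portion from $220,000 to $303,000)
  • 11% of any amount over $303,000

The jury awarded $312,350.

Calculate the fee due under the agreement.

$82,886.00

First $159,500 at 32% = $51,040.00
Next $60,500 at 23.5% = $14,217.50
Next $83,000 at 20% = $16,600.00
Remaining $9,350 at 11% = $1,028.50
Fee: $51,040.00 + $14,217.50 + $16,600.00 + $1,028.50 = $82,886.00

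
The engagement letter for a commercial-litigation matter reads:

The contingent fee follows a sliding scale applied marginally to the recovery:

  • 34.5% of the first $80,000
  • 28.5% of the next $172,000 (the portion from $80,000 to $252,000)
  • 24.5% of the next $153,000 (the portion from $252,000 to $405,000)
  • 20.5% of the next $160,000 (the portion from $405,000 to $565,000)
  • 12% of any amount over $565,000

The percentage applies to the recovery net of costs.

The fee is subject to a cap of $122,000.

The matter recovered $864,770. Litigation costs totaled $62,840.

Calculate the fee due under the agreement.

Fee base (net of costs): $864,770 − $62,840 = $801,930
First $80,000 at 34.5% = $27,600.00
Next $172,000 at 28.5% = $49,020.00
Next $153,000 at 24.5% = $37,485.00
Next $160,000 at 20.5% = $32,800.00
Remaining $236,930 at 12% = $28,431.60
Fee: $27,600.00 + $49,020.00 + $37,485.00 + $32,800.00 + $28,431.60 = $175,336.60
$175,336.60 exceeds the $122,000 cap, so the fee is capped at $122,000.00.

$122,000.00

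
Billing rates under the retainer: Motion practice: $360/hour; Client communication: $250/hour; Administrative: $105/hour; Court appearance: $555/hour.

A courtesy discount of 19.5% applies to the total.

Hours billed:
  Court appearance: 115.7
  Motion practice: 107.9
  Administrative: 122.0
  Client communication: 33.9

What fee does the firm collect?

Motion practice: 107.9 × $360 = $38,844.00
Client communication: 33.9 × $250 = $8,475.00
Administrative: 122.0 × $105 = $12,810.00
Court appearance: 115.7 × $555 = $64,213.50
Subtotal: $124,342.50
Less 19.5% discount: −$24,246.79
Total: $124,342.50 − $24,246.79 = $100,095.71

$100,095.71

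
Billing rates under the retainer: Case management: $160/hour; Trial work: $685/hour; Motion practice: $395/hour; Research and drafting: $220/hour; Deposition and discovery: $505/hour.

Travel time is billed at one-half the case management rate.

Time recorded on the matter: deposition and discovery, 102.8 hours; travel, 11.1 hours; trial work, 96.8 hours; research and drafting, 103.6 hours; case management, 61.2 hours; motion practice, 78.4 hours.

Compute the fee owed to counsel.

Case management: 61.2 × $160 = $9,792.00
Trial work: 96.8 × $685 = $66,308.00
Motion practice: 78.4 × $395 = $30,968.00
Research and drafting: 103.6 × $220 = $22,792.00
Deposition and discovery: 102.8 × $505 = $51,914.00
Subtotal: $9,792.00 + $66,308.00 + $30,968.00 + $22,792.00 + $51,914.00 = $181,774.00
Travel: 11.1 × ($160 ÷ 2) = 11.1 × $80.00 = $888.00
Total: $181,774.00 + $888.00 = $182,662.00

$182,662.00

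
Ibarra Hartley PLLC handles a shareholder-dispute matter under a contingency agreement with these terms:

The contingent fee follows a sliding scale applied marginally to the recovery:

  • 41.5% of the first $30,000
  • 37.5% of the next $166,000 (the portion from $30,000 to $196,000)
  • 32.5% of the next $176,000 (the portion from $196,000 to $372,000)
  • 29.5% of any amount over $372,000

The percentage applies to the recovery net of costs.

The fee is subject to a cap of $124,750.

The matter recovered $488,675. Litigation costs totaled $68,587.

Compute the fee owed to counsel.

$124,750.00

Fee base (net of costs): $488,675 − $68,587 = $420,088
First $30,000 at 41.5% = $12,450.00
Next $166,000 at 37.5% = $62,250.00
Next $176,000 at 32.5% = $57,200.00
Remaining $48,088 at 29.5% = $14,185.96
Fee: $12,450.00 + $62,250.00 + $57,200.00 + $14,185.96 = $146,085.96
$146,085.96 exceeds the $124,750 cap, so the fee is capped at $124,750.00.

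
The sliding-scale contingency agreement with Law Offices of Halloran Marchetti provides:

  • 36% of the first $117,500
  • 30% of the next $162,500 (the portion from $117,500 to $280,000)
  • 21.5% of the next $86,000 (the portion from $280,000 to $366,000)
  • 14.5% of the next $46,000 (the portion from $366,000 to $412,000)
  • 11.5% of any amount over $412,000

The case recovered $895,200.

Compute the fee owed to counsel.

First $117,500 at 36% = $42,300.00
Next $162,500 at 30% = $48,750.00
Next $86,000 at 21.5% = $18,490.00
Next $46,000 at 14.5% = $6,670.00
Remaining $483,200 at 11.5% = $55,568.00
Fee: $42,300.00 + $48,750.00 + $18,490.00 + $6,670.00 + $55,568.00 = $171,778.00

$171,778.00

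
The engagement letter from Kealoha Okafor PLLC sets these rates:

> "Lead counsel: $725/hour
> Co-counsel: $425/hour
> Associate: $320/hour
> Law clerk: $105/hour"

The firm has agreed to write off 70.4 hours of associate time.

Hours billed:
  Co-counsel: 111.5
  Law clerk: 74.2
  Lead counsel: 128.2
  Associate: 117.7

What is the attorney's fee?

$163,259.50

Lead counsel: 128.2 × $725 = $92,945.00
Co-counsel: 111.5 × $425 = $47,387.50
Associate: 117.7 × $320 = $37,664.00
Law clerk: 74.2 × $105 = $7,791.00
Subtotal: $185,787.50
Write-off: 70.4 × $320 = $22,528.00
Total: $185,787.50 − $22,528.00 = $163,259.50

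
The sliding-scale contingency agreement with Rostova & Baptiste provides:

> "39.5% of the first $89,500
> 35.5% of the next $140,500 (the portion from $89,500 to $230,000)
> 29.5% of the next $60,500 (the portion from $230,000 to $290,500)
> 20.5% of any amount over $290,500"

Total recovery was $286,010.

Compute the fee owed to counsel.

First $89,500 at 39.5% = $35,352.50
Next $140,500 at 35.5% = $49,877.50
Remaining $56,010 at 29.5% = $16,522.95
Fee: $35,352.50 + $49,877.50 + $16,522.95 = $101,752.95

$101,752.95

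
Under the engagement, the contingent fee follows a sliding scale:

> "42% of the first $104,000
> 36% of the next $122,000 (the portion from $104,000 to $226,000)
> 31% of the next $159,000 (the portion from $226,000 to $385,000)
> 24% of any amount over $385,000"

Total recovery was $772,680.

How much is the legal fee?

$229,933.20

First $104,000 at 42% = $43,680.00
Next $122,000 at 36% = $43,920.00
Next $159,000 at 31% = $49,290.00
Remaining $387,680 at 24% = $93,043.20
Fee: $43,680.00 + $43,920.00 + $49,290.00 + $93,043.20 = $229,933.20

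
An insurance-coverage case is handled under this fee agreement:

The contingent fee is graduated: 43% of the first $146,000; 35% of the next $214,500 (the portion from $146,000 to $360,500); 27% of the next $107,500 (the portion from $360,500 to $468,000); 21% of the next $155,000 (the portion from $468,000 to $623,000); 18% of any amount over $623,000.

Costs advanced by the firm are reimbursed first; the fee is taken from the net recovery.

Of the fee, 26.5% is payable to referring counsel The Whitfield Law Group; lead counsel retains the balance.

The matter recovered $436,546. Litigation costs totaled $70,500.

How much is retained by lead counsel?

$102,424.03

Fee base (net of costs): $436,546 − $70,500 = $366,046
First $146,000 at 43% = $62,780.00
Next $214,500 at 35% = $75,075.00
Remaining $5,546 at 27% = $1,497.42
Fee: $62,780.00 + $75,075.00 + $1,497.42 = $139,352.42
Referral share: 26.5% of $139,352.42 = $36,928.39; lead counsel retains $139,352.42 − $36,928.39 = $102,424.03.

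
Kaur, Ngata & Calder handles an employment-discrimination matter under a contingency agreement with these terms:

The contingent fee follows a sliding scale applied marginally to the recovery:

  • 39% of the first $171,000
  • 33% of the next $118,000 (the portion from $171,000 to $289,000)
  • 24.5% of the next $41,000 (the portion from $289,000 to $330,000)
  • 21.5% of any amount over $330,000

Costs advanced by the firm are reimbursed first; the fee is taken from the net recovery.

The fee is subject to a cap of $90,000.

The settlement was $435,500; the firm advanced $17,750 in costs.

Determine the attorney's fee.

Fee base (net of costs): $435,500 − $17,750 = $417,750
First $171,000 at 39% = $66,690.00
Next $118,000 at 33% = $38,940.00
Next $41,000 at 24.5% = $10,045.00
Remaining $87,750 at 21.5% = $18,866.25
Fee: $66,690.00 + $38,940.00 + $10,045.00 + $18,866.25 = $134,541.25
$134,541.25 exceeds the $90,000 cap, so the fee is capped at $90,000.00.

$90,000.00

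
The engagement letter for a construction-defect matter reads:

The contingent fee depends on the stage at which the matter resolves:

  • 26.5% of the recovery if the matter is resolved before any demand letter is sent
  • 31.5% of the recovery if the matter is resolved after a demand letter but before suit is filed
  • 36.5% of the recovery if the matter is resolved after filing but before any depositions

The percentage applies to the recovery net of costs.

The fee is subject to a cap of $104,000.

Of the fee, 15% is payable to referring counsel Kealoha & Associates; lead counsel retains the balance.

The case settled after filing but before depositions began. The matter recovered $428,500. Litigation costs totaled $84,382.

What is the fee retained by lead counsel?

Fee base (net of costs): $428,500 − $84,382 = $344,118
The matter settled after filing but before depositions began, so the 36.5% rate applies.
$344,118 × 36.5% = $125,603.07
$125,603.07 exceeds the $104,000 cap, so the fee is capped at $104,000.00.
Referral share: 15% of $104,000.00 = $15,600.00; lead counsel retains $104,000.00 − $15,600.00 = $88,400.00.

$88,400.00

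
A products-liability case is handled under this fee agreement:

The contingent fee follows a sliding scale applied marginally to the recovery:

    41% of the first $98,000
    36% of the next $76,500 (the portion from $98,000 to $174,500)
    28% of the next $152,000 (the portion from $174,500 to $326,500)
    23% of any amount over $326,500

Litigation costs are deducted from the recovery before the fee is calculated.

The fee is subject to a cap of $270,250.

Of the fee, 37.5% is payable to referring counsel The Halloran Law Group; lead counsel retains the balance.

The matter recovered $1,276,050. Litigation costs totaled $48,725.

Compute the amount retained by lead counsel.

Fee base (net of costs): $1,276,050 − $48,725 = $1,227,325
First $98,000 at 41% = $40,180.00
Next $76,500 at 36% = $27,540.00
Next $152,000 at 28% = $42,560.00
Remaining $900,825 at 23% = $207,189.75
Fee: $40,180.00 + $27,540.00 + $42,560.00 + $207,189.75 = $317,469.75
$317,469.75 exceeds the $270,250 cap, so the fee is capped at $270,250.00.
Referral share: 37.5% of $270,250.00 = $101,343.75; lead counsel retains $270,250.00 − $101,343.75 = $168,906.25.

$168,906.25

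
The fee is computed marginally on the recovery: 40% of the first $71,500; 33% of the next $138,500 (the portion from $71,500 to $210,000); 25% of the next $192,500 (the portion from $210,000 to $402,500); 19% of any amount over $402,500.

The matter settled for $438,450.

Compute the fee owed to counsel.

First $71,500 at 40% = $28,600.00
Next $138,500 at 33% = $45,705.00
Next $192,500 at 25% = $48,125.00
Remaining $35,950 at 19% = $6,830.50
Fee: $28,600.00 + $45,705.00 + $48,125.00 + $6,830.50 = $129,260.50

$129,260.50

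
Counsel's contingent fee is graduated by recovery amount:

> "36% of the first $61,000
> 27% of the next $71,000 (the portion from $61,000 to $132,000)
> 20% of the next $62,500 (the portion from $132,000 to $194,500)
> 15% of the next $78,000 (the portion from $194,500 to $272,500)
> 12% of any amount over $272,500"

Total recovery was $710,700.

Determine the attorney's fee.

First $61,000 at 36% = $21,960.00
Next $71,000 at 27% = $19,170.00
Next $62,500 at 20% = $12,500.00
Next $78,000 at 15% = $11,700.00
Remaining $438,200 at 12% = $52,584.00
Fee: $21,960.00 + $19,170.00 + $12,500.00 + $11,700.00 + $52,584.00 = $117,914.00

$117,914.00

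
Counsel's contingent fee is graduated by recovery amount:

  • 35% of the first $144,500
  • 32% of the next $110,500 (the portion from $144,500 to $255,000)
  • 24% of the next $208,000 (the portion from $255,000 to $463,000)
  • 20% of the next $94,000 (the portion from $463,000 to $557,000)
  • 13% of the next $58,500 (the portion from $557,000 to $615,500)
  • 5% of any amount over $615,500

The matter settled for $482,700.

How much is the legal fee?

$139,795.00

First $144,500 at 35% = $50,575.00
Next $110,500 at 32% = $35,360.00
Next $208,000 at 24% = $49,920.00
Remaining $19,700 at 20% = $3,940.00
Fee: $50,575.00 + $35,360.00 + $49,920.00 + $3,940.00 = $139,795.00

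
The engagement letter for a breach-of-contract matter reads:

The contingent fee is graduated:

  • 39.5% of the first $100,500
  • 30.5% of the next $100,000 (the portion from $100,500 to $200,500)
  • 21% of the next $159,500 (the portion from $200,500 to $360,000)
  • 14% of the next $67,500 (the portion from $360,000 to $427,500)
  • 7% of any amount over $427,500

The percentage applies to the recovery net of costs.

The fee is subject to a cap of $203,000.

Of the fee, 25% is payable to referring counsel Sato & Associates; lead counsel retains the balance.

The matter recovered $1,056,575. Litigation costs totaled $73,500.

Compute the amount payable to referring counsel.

$38,008.19

Fee base (net of costs): $1,056,575 − $73,500 = $983,075
First $100,500 at 39.5% = $39,697.50
Next $100,000 at 30.5% = $30,500.00
Next $159,500 at 21% = $33,495.00
Next $67,500 at 14% = $9,450.00
Remaining $555,575 at 7% = $38,890.25
Fee: $39,697.50 + $30,500.00 + $33,495.00 + $9,450.00 + $38,890.25 = $152,032.75
$152,032.75 is under the $203,000 cap.
Referral share: 25% of $152,032.75 = $38,008.19; lead counsel retains $152,032.75 − $38,008.19 = $114,024.56.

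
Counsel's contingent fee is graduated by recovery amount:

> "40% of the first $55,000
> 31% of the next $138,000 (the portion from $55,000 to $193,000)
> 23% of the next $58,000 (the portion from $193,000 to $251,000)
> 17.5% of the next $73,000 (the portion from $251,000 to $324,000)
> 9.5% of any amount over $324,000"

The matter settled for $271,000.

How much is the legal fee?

$81,620.00

First $55,000 at 40% = $22,000.00
Next $138,000 at 31% = $42,780.00
Next $58,000 at 23% = $13,340.00
Remaining $20,000 at 17.5% = $3,500.00
Fee: $22,000.00 + $42,780.00 + $13,340.00 + $3,500.00 = $81,620.00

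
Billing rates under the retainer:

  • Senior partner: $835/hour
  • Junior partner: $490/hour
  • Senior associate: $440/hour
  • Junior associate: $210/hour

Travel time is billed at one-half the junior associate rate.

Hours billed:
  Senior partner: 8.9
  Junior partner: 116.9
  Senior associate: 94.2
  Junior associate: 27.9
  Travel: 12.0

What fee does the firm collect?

Senior partner: 8.9 × $835 = $7,431.50
Junior partner: 116.9 × $490 = $57,281.00
Senior associate: 94.2 × $440 = $41,448.00
Junior associate: 27.9 × $210 = $5,859.00
Subtotal: $7,431.50 + $57,281.00 + $41,448.00 + $5,859.00 = $112,019.50
Travel: 12.0 × ($210 ÷ 2) = 12.0 × $105.00 = $1,260.00
Total: $112,019.50 + $1,260.00 = $113,279.50

$113,279.50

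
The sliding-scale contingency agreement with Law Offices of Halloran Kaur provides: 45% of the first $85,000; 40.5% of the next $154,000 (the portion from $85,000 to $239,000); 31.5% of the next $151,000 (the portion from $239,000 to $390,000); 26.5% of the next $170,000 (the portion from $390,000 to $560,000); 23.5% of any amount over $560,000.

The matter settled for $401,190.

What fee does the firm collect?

$151,150.35

First $85,000 at 45% = $38,250.00
Next $154,000 at 40.5% = $62,370.00
Next $151,000 at 31.5% = $47,565.00
Remaining $11,190 at 26.5% = $2,965.35
Fee: $38,250.00 + $62,370.00 + $47,565.00 + $2,965.35 = $151,150.35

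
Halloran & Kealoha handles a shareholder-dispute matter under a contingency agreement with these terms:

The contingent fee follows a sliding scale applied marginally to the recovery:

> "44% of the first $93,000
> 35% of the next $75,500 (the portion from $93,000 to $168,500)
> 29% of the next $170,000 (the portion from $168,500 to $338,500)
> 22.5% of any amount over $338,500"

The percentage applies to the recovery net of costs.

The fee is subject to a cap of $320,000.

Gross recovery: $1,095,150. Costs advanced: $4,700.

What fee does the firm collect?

$285,833.75

Fee base (net of costs): $1,095,150 − $4,700 = $1,090,450
First $93,000 at 44% = $40,920.00
Next $75,500 at 35% = $26,425.00
Next $170,000 at 29% = $49,300.00
Remaining $751,950 at 22.5% = $169,188.75
Fee: $40,920.00 + $26,425.00 + $49,300.00 + $169,188.75 = $285,833.75
$285,833.75 is under the $320,000 cap.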